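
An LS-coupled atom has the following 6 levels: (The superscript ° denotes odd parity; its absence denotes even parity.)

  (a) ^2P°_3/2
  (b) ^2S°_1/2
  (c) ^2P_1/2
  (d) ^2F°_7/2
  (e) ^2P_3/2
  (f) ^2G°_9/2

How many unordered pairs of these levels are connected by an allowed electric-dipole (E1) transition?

(a)–(b): forbidden (parity).
(a)–(c): allowed.
(a)–(d): forbidden (parity, ΔL, ΔJ).
(a)–(e): allowed.
(a)–(f): forbidden (parity, ΔL, ΔJ).
(b)–(c): allowed.
(b)–(d): forbidden (parity, ΔL, ΔJ).
(b)–(e): allowed.
(b)–(f): forbidden (parity, ΔL, ΔJ).
(c)–(d): forbidden (ΔL, ΔJ).
(c)–(e): forbidden (parity).
(c)–(f): forbidden (ΔL, ΔJ).
(d)–(e): forbidden (ΔL, ΔJ).
(d)–(f): forbidden (parity).
(e)–(f): forbidden (ΔL, ΔJ).
Allowed pairs: 4 of 15.

4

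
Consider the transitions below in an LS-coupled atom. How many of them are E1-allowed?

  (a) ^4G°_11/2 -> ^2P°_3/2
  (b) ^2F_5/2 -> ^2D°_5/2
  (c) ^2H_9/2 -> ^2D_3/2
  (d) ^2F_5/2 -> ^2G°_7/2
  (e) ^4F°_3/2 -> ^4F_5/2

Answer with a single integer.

(a) forbidden (parity, ΔS, ΔL, ΔJ fail)
(b) allowed
(c) forbidden (parity, ΔL, ΔJ fail)
(d) allowed
(e) allowed
Total allowed: 3 of 5.

3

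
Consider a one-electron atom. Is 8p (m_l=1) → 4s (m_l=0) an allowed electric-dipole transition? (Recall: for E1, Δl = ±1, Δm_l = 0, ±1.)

allowed

l: 1 → 0 (Δl = -1). Δl = ±1 passes.
m_l: 1 → 0 (Δm_l = -1). |Δm_l| ≤ 1 passes.
All E1 selection rules are satisfied.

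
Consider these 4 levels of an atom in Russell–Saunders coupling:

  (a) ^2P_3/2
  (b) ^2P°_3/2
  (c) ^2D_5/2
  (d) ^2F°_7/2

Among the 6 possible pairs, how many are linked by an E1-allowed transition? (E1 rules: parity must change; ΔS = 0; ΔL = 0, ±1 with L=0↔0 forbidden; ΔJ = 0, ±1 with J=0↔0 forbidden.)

3

(a)–(b): allowed.
(a)–(c): forbidden (parity).
(a)–(d): forbidden (ΔL, ΔJ).
(b)–(c): allowed.
(b)–(d): forbidden (parity, ΔL, ΔJ).
(c)–(d): allowed.
Allowed pairs: 3 of 6.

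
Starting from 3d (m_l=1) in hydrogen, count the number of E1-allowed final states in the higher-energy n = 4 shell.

E1 requires Δl = ±1, so l_f ∈ {1, 3}; with 0 ≤ l_f ≤ n_f−1 = 3, the allowed l_f values are {1, 3}.
For l_f = 1: m_f ∈ {m_i−1, m_i, m_i+1} ∩ [−1, 1] = {0, 1} → 2 states.
For l_f = 3: m_f ∈ {m_i−1, m_i, m_i+1} ∩ [−3, 3] = {0, 1, 2} → 3 states.
Total: 5.

5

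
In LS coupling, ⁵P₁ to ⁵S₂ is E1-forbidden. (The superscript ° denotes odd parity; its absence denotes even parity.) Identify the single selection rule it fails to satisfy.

parity

Reading off the term symbols: S 2→2, L 1→0, J 1→2, parity even→even.
ΔS = 0: S: 2 → 2 — satisfied.
ΔL = 0, ±1 (not L=0↔0): L: 1 → 0, ΔL = -1 — satisfied.
ΔJ = 0, ±1 (not J=0↔0): J: 1 → 2, ΔJ = +1 — satisfied.
Parity must change: even → even — violated.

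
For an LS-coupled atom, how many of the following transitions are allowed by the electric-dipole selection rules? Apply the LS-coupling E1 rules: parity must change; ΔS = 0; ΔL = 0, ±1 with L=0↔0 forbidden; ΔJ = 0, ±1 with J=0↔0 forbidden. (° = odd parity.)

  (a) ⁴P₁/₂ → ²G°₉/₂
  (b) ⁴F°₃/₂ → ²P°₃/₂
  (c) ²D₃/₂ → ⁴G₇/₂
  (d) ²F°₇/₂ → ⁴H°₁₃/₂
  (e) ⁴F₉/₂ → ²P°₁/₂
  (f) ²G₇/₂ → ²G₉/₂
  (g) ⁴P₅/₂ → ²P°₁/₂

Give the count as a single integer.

0

(a) forbidden (ΔS, ΔL, ΔJ fail)
(b) forbidden (parity, ΔS, ΔL fail)
(c) forbidden (parity, ΔS, ΔL, ΔJ fail)
(d) forbidden (parity, ΔS, ΔL, ΔJ fail)
(e) forbidden (ΔS, ΔL, ΔJ fail)
(f) forbidden (parity fails)
(g) forbidden (ΔS, ΔJ fail)
Total allowed: 0 of 7.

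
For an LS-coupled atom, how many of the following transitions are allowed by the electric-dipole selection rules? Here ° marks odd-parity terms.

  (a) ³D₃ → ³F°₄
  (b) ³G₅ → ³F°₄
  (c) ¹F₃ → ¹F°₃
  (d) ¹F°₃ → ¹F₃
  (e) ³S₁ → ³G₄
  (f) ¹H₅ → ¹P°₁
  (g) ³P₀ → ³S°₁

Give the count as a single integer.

5

(a) allowed
(b) allowed
(c) allowed
(d) allowed
(e) forbidden (parity, ΔL, ΔJ fail)
(f) forbidden (ΔL, ΔJ fail)
(g) allowed
Total allowed: 5 of 7.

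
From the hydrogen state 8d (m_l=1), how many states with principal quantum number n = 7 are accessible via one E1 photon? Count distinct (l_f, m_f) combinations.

E1 requires Δl = ±1, so l_f ∈ {1, 3}; with 0 ≤ l_f ≤ n_f−1 = 6, the allowed l_f values are {1, 3}.
For l_f = 1: m_f ∈ {m_i−1, m_i, m_i+1} ∩ [−1, 1] = {0, 1} → 2 states.
For l_f = 3: m_f ∈ {m_i−1, m_i, m_i+1} ∩ [−3, 3] = {0, 1, 2} → 3 states.
Total: 5.

5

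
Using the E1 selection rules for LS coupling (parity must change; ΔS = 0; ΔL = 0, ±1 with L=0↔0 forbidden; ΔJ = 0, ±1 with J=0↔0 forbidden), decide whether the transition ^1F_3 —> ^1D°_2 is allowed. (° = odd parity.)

Initial level: S=0, L=3, J=3, parity even. Final level: S=0, L=2, J=2, parity odd.
Parity must change: even → odd — passes.
ΔS = 0: S: 0 → 0 — passes.
ΔL = 0, ±1 (not L=0↔0): L: 3 → 2, ΔL = -1 — passes.
ΔJ = 0, ±1 (not J=0↔0): J: 3 → 2, ΔJ = -1 — passes.
All four E1 rules are satisfied.

allowed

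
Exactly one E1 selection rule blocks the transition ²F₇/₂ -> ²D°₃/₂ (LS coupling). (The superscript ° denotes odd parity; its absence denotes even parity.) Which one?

the ΔJ = 0, ±1 rule

Reading off the term symbols: S 1/2→1/2, L 3→2, J 7/2→3/2, parity even→odd.
Parity must change: even → odd — satisfied.
ΔS = 0: S: 1/2 → 1/2 — satisfied.
ΔJ = 0, ±1 (not J=0↔0): J: 7/2 → 3/2, ΔJ = -2 — violated.
ΔL = 0, ±1 (not L=0↔0): L: 3 → 2, ΔL = -1 — satisfied.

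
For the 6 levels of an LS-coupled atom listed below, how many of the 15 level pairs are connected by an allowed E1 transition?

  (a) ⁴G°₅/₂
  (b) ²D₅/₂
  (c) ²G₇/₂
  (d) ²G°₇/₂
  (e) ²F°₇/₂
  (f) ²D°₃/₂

4

(a)–(b): forbidden (ΔS, ΔL).
(a)–(c): forbidden (ΔS).
(a)–(d): forbidden (parity, ΔS).
(a)–(e): forbidden (parity, ΔS).
(a)–(f): forbidden (parity, ΔS, ΔL).
(b)–(c): forbidden (parity, ΔL).
(b)–(d): forbidden (ΔL).
(b)–(e): allowed.
(b)–(f): allowed.
(c)–(d): allowed.
(c)–(e): allowed.
(c)–(f): forbidden (ΔL, ΔJ).
(d)–(e): forbidden (parity).
(d)–(f): forbidden (parity, ΔL, ΔJ).
(e)–(f): forbidden (parity, ΔJ).
Allowed pairs: 4 of 15.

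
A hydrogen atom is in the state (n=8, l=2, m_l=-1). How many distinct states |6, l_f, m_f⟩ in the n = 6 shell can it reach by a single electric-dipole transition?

E1 requires Δl = ±1, so l_f ∈ {1, 3}; with 0 ≤ l_f ≤ n_f−1 = 5, the allowed l_f values are {1, 3}.
For l_f = 1: m_f ∈ {m_i−1, m_i, m_i+1} ∩ [−1, 1] = {-1, 0} → 2 states.
For l_f = 3: m_f ∈ {m_i−1, m_i, m_i+1} ∩ [−3, 3] = {-2, -1, 0} → 3 states.
Total: 5.

5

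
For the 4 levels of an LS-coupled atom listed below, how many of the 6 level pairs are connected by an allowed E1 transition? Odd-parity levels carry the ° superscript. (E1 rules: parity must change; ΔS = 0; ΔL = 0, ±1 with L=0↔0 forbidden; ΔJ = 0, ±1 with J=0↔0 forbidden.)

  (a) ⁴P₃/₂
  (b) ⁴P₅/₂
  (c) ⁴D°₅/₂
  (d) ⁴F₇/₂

(a)–(b): forbidden (parity).
(a)–(c): allowed.
(a)–(d): forbidden (parity, ΔL, ΔJ).
(b)–(c): allowed.
(b)–(d): forbidden (parity, ΔL).
(c)–(d): allowed.
Allowed pairs: 3 of 6.

3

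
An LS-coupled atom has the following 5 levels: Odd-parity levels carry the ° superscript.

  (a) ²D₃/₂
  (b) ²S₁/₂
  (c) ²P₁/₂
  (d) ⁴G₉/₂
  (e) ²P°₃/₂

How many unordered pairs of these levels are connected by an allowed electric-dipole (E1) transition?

3

(a)–(b): forbidden (parity, ΔL).
(a)–(c): forbidden (parity).
(a)–(d): forbidden (parity, ΔS, ΔL, ΔJ).
(a)–(e): allowed.
(b)–(c): forbidden (parity).
(b)–(d): forbidden (parity, ΔS, ΔL, ΔJ).
(b)–(e): allowed.
(c)–(d): forbidden (parity, ΔS, ΔL, ΔJ).
(c)–(e): allowed.
(d)–(e): forbidden (ΔS, ΔL, ΔJ).
Allowed pairs: 3 of 10.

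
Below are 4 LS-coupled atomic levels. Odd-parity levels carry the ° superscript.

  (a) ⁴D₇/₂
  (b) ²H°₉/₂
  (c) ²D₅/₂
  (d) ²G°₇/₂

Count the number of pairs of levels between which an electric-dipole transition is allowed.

0

(a)–(b): forbidden (ΔS, ΔL).
(a)–(c): forbidden (parity, ΔS).
(a)–(d): forbidden (ΔS, ΔL).
(b)–(c): forbidden (ΔL, ΔJ).
(b)–(d): forbidden (parity).
(c)–(d): forbidden (ΔL).
Allowed pairs: 0 of 6.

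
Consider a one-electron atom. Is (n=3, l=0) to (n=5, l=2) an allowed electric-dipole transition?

forbidden

l: 0 → 2 (Δl = +2). Δl = ±1 violated.
The transition is electric-dipole forbidden.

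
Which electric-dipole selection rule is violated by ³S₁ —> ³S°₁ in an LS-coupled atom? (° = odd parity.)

the L=0 ↔ L=0 exclusion

Initial level: S=1, L=0, J=1, parity even. Final level: S=1, L=0, J=1, parity odd.
Parity must change: even → odd — passes.
ΔS = 0: S: 1 → 1 — passes.
ΔL = 0, ±1 (not L=0↔0): L: 0 → 0, ΔL = +0 — fails.
ΔJ = 0, ±1 (not J=0↔0): J: 1 → 1, ΔJ = +0 — passes.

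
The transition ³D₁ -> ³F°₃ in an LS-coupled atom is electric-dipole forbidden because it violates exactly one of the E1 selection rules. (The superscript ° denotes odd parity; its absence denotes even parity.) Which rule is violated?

Initial level: S=1, L=2, J=1, parity even. Final level: S=1, L=3, J=3, parity odd.
Parity must change: even → odd — satisfied.
ΔS = 0: S: 1 → 1 — satisfied.
ΔL = 0, ±1 (not L=0↔0): L: 2 → 3, ΔL = +1 — satisfied.
ΔJ = 0, ±1 (not J=0↔0): J: 1 → 3, ΔJ = +2 — violated.

the ΔJ = 0, ±1 rule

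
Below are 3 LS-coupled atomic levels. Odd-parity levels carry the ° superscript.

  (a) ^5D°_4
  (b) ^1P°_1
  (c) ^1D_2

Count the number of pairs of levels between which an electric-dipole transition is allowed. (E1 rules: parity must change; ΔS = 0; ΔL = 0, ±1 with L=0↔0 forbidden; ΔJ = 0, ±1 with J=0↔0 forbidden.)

1

(a)–(b): forbidden (parity, ΔS, ΔJ).
(a)–(c): forbidden (ΔS, ΔJ).
(b)–(c): allowed.
Allowed pairs: 1 of 3.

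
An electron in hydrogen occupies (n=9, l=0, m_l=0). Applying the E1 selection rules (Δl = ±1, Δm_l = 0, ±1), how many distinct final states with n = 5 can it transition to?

E1 requires Δl = ±1, so l_f ∈ {-1, 1}; with 0 ≤ l_f ≤ n_f−1 = 4, the allowed l_f values are {1}.
For l_f = 1: m_f ∈ {m_i−1, m_i, m_i+1} ∩ [−1, 1] = {-1, 0, 1} → 3 states.
Total: 3.

3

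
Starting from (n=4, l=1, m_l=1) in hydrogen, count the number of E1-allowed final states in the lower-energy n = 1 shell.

1

E1 requires Δl = ±1, so l_f ∈ {0, 2}; with 0 ≤ l_f ≤ n_f−1 = 0, the allowed l_f values are {0}.
For l_f = 0: m_f ∈ {m_i−1, m_i, m_i+1} ∩ [−0, 0] = {0} → 1 state.
Total: 1.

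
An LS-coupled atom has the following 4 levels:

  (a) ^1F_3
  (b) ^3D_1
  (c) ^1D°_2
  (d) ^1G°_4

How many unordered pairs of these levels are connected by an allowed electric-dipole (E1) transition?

2

(a)–(b): forbidden (parity, ΔS, ΔJ).
(a)–(c): allowed.
(a)–(d): allowed.
(b)–(c): forbidden (ΔS).
(b)–(d): forbidden (ΔS, ΔL, ΔJ).
(c)–(d): forbidden (parity, ΔL, ΔJ).
Allowed pairs: 2 of 6.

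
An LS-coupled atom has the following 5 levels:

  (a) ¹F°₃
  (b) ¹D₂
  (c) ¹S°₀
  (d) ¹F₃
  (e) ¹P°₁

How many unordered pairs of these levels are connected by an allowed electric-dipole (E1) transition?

(a)–(b): allowed.
(a)–(c): forbidden (parity, ΔL, ΔJ).
(a)–(d): allowed.
(a)–(e): forbidden (parity, ΔL, ΔJ).
(b)–(c): forbidden (ΔL, ΔJ).
(b)–(d): forbidden (parity).
(b)–(e): allowed.
(c)–(d): forbidden (ΔL, ΔJ).
(c)–(e): forbidden (parity).
(d)–(e): forbidden (ΔL, ΔJ).
Allowed pairs: 3 of 10.

3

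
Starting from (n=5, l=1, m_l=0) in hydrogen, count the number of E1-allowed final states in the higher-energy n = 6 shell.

4

E1 requires Δl = ±1, so l_f ∈ {0, 2}; with 0 ≤ l_f ≤ n_f−1 = 5, the allowed l_f values are {0, 2}.
For l_f = 0: m_f ∈ {m_i−1, m_i, m_i+1} ∩ [−0, 0] = {0} → 1 state.
For l_f = 2: m_f ∈ {m_i−1, m_i, m_i+1} ∩ [−2, 2] = {-1, 0, 1} → 3 states.
Total: 4.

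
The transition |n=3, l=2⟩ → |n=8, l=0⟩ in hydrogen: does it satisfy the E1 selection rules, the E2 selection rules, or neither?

Δl = 0 − 2 = -2; l_i + l_f = 2.
E1 (Δl = ±1): not satisfied.
E2 (Δl = 0,±2, l_i+l_f ≥ 2): satisfied.

E2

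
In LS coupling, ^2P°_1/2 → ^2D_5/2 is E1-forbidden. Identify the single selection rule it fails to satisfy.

the ΔJ = 0, ±1 rule

ΔJ = 0, ±1 (not J=0↔0): J: 1/2 → 5/2, ΔJ = +2 — fails.
ΔL = 0, ±1 (not L=0↔0): L: 1 → 2, ΔL = +1 — passes.
Parity must change: odd → even — passes.
ΔS = 0: S: 1/2 → 1/2 — passes.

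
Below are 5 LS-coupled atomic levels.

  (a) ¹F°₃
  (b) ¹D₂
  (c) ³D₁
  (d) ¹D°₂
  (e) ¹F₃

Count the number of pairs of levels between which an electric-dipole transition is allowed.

(a)–(b): allowed.
(a)–(c): forbidden (ΔS, ΔJ).
(a)–(d): forbidden (parity).
(a)–(e): allowed.
(b)–(c): forbidden (parity, ΔS).
(b)–(d): allowed.
(b)–(e): forbidden (parity).
(c)–(d): forbidden (ΔS).
(c)–(e): forbidden (parity, ΔS, ΔJ).
(d)–(e): allowed.
Allowed pairs: 4 of 10.

4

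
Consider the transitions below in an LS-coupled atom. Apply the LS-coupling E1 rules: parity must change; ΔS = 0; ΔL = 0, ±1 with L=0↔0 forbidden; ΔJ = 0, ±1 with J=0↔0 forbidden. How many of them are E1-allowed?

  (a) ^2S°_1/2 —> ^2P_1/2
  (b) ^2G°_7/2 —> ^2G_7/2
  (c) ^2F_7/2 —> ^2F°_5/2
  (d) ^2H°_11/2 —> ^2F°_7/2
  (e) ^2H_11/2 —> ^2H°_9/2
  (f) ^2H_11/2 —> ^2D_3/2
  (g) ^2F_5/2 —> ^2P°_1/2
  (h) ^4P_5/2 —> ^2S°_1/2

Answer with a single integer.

4

(a) allowed
(b) allowed
(c) allowed
(d) forbidden (parity, ΔL, ΔJ fail)
(e) allowed
(f) forbidden (parity, ΔL, ΔJ fail)
(g) forbidden (ΔL, ΔJ fail)
(h) forbidden (ΔS, ΔJ fail)
Total allowed: 4 of 8.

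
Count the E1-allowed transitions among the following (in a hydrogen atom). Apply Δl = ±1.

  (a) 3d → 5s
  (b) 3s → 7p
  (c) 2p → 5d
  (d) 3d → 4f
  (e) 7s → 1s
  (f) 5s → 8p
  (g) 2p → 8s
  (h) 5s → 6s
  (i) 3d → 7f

(a) forbidden — Δl = -2 (E1 requires Δl = ±1)
(b) allowed
(c) allowed
(d) allowed
(e) forbidden — Δl = +0 (E1 requires Δl = ±1)
(f) allowed
(g) allowed
(h) forbidden — Δl = +0 (E1 requires Δl = ±1)
(i) allowed
Total allowed: 6 of 9.

6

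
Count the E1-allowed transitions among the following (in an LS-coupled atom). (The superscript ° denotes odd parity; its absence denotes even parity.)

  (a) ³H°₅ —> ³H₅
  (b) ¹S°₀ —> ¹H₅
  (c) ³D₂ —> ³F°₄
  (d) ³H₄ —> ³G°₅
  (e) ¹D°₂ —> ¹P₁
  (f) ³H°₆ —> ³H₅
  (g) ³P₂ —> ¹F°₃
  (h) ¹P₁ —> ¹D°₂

5

(a) allowed
(b) forbidden (ΔL, ΔJ fail)
(c) forbidden (ΔJ fails)
(d) allowed
(e) allowed
(f) allowed
(g) forbidden (ΔS, ΔL fail)
(h) allowed
Total allowed: 5 of 8.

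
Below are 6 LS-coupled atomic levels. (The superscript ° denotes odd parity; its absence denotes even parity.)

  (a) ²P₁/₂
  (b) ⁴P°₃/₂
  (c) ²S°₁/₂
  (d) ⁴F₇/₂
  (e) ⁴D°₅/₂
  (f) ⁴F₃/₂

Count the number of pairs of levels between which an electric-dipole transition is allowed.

(a)–(b): forbidden (ΔS).
(a)–(c): allowed.
(a)–(d): forbidden (parity, ΔS, ΔL, ΔJ).
(a)–(e): forbidden (ΔS, ΔJ).
(a)–(f): forbidden (parity, ΔS, ΔL).
(b)–(c): forbidden (parity, ΔS).
(b)–(d): forbidden (ΔL, ΔJ).
(b)–(e): forbidden (parity).
(b)–(f): forbidden (ΔL).
(c)–(d): forbidden (ΔS, ΔL, ΔJ).
(c)–(e): forbidden (parity, ΔS, ΔL, ΔJ).
(c)–(f): forbidden (ΔS, ΔL).
(d)–(e): allowed.
(d)–(f): forbidden (parity, ΔJ).
(e)–(f): allowed.
Allowed pairs: 3 of 15.

3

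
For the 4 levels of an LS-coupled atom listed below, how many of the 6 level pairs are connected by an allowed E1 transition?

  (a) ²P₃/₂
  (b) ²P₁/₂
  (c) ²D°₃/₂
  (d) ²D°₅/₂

3

(a)–(b): forbidden (parity).
(a)–(c): allowed.
(a)–(d): allowed.
(b)–(c): allowed.
(b)–(d): forbidden (ΔJ).
(c)–(d): forbidden (parity).
Allowed pairs: 3 of 6.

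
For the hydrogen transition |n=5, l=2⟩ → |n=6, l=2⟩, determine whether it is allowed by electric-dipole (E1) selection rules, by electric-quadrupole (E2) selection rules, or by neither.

Δl = 2 − 2 = +0; l_i + l_f = 4.
E1 (Δl = ±1): not satisfied.
E2 (Δl = 0,±2, l_i+l_f ≥ 2): satisfied.

E2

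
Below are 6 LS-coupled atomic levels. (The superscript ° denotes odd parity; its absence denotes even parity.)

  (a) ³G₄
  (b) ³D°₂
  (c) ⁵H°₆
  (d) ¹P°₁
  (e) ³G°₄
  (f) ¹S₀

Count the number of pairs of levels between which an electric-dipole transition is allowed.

(a)–(b): forbidden (ΔL, ΔJ).
(a)–(c): forbidden (ΔS, ΔJ).
(a)–(d): forbidden (ΔS, ΔL, ΔJ).
(a)–(e): allowed.
(a)–(f): forbidden (parity, ΔS, ΔL, ΔJ).
(b)–(c): forbidden (parity, ΔS, ΔL, ΔJ).
(b)–(d): forbidden (parity, ΔS).
(b)–(e): forbidden (parity, ΔL, ΔJ).
(b)–(f): forbidden (ΔS, ΔL, ΔJ).
(c)–(d): forbidden (parity, ΔS, ΔL, ΔJ).
(c)–(e): forbidden (parity, ΔS, ΔJ).
(c)–(f): forbidden (ΔS, ΔL, ΔJ).
(d)–(e): forbidden (parity, ΔS, ΔL, ΔJ).
(d)–(f): allowed.
(e)–(f): forbidden (ΔS, ΔL, ΔJ).
Allowed pairs: 2 of 15.

2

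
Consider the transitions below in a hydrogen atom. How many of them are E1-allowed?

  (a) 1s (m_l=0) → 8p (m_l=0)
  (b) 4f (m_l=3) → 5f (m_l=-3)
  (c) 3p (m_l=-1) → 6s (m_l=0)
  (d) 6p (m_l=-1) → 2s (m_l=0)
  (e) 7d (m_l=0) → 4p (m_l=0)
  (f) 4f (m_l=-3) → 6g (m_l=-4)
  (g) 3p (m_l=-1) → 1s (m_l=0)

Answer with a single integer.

(a) allowed
(b) forbidden — Δl = +0 (E1 requires Δl = ±1); Δm_l = -6 (E1 requires Δm_l = 0, ±1)
(c) allowed
(d) allowed
(e) allowed
(f) allowed
(g) allowed
Total allowed: 6 of 7.

6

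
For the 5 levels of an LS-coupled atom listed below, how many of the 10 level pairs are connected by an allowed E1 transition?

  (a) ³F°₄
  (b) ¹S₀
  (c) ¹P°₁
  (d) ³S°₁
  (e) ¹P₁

2

(a)–(b): forbidden (ΔS, ΔL, ΔJ).
(a)–(c): forbidden (parity, ΔS, ΔL, ΔJ).
(a)–(d): forbidden (parity, ΔL, ΔJ).
(a)–(e): forbidden (ΔS, ΔL, ΔJ).
(b)–(c): allowed.
(b)–(d): forbidden (ΔS, ΔL).
(b)–(e): forbidden (parity).
(c)–(d): forbidden (parity, ΔS).
(c)–(e): allowed.
(d)–(e): forbidden (ΔS).
Allowed pairs: 2 of 10.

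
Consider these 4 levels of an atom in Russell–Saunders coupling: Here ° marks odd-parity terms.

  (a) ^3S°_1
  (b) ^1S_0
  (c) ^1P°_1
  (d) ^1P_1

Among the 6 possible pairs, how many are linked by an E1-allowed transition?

2

(a)–(b): forbidden (ΔS, ΔL).
(a)–(c): forbidden (parity, ΔS).
(a)–(d): forbidden (ΔS).
(b)–(c): allowed.
(b)–(d): forbidden (parity).
(c)–(d): allowed.
Allowed pairs: 2 of 6.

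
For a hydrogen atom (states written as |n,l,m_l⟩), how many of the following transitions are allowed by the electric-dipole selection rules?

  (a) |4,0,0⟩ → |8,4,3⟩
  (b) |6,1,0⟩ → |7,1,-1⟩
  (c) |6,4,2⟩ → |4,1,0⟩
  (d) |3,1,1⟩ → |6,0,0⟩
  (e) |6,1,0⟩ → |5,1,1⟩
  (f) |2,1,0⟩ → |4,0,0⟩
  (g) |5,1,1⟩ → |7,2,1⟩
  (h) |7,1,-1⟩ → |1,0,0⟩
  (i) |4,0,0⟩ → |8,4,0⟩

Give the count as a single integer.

4

(a) forbidden — Δl = +4 (E1 requires Δl = ±1); Δm_l = +3 (E1 requires Δm_l = 0, ±1)
(b) forbidden — Δl = +0 (E1 requires Δl = ±1)
(c) forbidden — Δl = -3 (E1 requires Δl = ±1); Δm_l = -2 (E1 requires Δm_l = 0, ±1)
(d) allowed
(e) forbidden — Δl = +0 (E1 requires Δl = ±1)
(f) allowed
(g) allowed
(h) allowed
(i) forbidden — Δl = +4 (E1 requires Δl = ±1)
Total allowed: 4 of 9.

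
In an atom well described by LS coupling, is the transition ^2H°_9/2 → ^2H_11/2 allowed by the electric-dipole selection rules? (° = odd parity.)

allowed

Parity must change: odd → even — ✓.
ΔS = 0: S: 1/2 → 1/2 — ✓.
ΔL = 0, ±1 (not L=0↔0): L: 5 → 5, ΔL = +0 — ✓.
ΔJ = 0, ±1 (not J=0↔0): J: 9/2 → 11/2, ΔJ = +1 — ✓.
All four E1 rules are satisfied.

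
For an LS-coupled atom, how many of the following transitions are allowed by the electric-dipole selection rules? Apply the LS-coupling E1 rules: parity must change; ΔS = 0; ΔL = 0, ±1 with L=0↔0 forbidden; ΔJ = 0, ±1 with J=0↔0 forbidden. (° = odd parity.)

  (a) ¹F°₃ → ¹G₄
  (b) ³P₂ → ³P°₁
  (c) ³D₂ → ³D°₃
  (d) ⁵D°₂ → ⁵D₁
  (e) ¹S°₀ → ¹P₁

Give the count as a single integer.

5

(a) allowed
(b) allowed
(c) allowed
(d) allowed
(e) allowed
Total allowed: 5 of 5.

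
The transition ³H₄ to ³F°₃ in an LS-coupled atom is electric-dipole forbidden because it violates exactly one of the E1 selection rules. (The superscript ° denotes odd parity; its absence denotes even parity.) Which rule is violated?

Parity must change: even → odd — satisfied.
ΔS = 0: S: 1 → 1 — satisfied.
ΔL = 0, ±1 (not L=0↔0): L: 5 → 3, ΔL = -2 — violated.
ΔJ = 0, ±1 (not J=0↔0): J: 4 → 3, ΔJ = -1 — satisfied.

the ΔL = 0, ±1 rule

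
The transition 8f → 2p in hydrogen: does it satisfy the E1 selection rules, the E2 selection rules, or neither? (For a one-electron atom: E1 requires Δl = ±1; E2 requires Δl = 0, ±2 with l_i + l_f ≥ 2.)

Δl = 1 − 3 = -2; l_i + l_f = 4.
E1 (Δl = ±1): not satisfied.
E2 (Δl = 0,±2, l_i+l_f ≥ 2): satisfied.

E2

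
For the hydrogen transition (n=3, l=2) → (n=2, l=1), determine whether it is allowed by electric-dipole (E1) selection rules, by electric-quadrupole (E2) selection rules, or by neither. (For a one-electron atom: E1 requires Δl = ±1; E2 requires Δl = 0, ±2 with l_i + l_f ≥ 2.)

Δl = 1 − 2 = -1; l_i + l_f = 3.
E1 (Δl = ±1): satisfied.
E2 (Δl = 0,±2, l_i+l_f ≥ 2): not satisfied.

E1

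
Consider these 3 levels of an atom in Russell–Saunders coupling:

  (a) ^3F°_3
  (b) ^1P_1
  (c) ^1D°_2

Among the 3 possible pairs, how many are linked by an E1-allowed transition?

(a)–(b): forbidden (ΔS, ΔL, ΔJ).
(a)–(c): forbidden (parity, ΔS).
(b)–(c): allowed.
Allowed pairs: 1 of 3.

1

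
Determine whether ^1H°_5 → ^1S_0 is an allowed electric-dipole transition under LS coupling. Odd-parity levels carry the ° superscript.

Parity must change: odd → even — ok.
ΔS = 0: S: 0 → 0 — ok.
ΔL = 0, ±1 (not L=0↔0): L: 5 → 0, ΔL = -5 — fails.
ΔJ = 0, ±1 (not J=0↔0): J: 5 → 0, ΔJ = -5 — fails.
Rule(s) violated: ΔL, ΔJ.

forbidden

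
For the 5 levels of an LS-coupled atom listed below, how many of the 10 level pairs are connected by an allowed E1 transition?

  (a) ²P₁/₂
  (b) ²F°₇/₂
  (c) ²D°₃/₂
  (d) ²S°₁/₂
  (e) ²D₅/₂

(a)–(b): forbidden (ΔL, ΔJ).
(a)–(c): allowed.
(a)–(d): allowed.
(a)–(e): forbidden (parity, ΔJ).
(b)–(c): forbidden (parity, ΔJ).
(b)–(d): forbidden (parity, ΔL, ΔJ).
(b)–(e): allowed.
(c)–(d): forbidden (parity, ΔL).
(c)–(e): allowed.
(d)–(e): forbidden (ΔL, ΔJ).
Allowed pairs: 4 of 10.

4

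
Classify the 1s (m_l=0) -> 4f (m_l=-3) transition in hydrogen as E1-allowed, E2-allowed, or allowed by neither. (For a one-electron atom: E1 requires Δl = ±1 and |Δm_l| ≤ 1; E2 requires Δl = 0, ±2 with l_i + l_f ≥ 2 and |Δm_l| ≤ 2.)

Δl = 3 − 0 = +3; l_i + l_f = 3.
Δm_l = -3.
E1 (Δl = ±1, |Δm_l| ≤ 1): not satisfied.
E2 (Δl = 0,±2, l_i+l_f ≥ 2, |Δm_l| ≤ 2): not satisfied.

neither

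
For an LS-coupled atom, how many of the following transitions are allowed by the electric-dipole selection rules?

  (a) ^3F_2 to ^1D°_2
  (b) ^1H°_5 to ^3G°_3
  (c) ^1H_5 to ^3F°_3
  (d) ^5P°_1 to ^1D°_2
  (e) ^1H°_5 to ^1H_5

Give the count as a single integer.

1

(a) forbidden (ΔS fails)
(b) forbidden (parity, ΔS, ΔJ fail)
(c) forbidden (ΔS, ΔL, ΔJ fail)
(d) forbidden (parity, ΔS fail)
(e) allowed
Total allowed: 1 of 5.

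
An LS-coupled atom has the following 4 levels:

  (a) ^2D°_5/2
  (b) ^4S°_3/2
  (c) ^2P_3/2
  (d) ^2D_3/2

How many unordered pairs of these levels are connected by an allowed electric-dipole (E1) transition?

2

(a)–(b): forbidden (parity, ΔS, ΔL).
(a)–(c): allowed.
(a)–(d): allowed.
(b)–(c): forbidden (ΔS).
(b)–(d): forbidden (ΔS, ΔL).
(c)–(d): forbidden (parity).
Allowed pairs: 2 of 6.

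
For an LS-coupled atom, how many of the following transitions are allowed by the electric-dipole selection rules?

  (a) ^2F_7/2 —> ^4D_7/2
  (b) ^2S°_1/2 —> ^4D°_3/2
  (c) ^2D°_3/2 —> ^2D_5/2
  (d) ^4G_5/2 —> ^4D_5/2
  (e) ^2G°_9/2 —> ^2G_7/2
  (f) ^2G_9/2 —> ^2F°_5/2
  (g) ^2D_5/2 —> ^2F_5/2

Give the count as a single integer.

(a) forbidden (parity, ΔS fail)
(b) forbidden (parity, ΔS, ΔL fail)
(c) allowed
(d) forbidden (parity, ΔL fail)
(e) allowed
(f) forbidden (ΔJ fails)
(g) forbidden (parity fails)
Total allowed: 2 of 7.

2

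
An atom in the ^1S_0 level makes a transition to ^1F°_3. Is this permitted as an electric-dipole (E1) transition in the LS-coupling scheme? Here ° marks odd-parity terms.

Reading off the term symbols: S 0→0, L 0→3, J 0→3, parity even→odd.
ΔJ = 0, ±1 (not J=0↔0): J: 0 → 3, ΔJ = +3 — fails.
ΔL = 0, ±1 (not L=0↔0): L: 0 → 3, ΔL = +3 — fails.
Parity must change: even → odd — ok.
ΔS = 0: S: 0 → 0 — ok.
Rule(s) violated: ΔL, ΔJ.

forbidden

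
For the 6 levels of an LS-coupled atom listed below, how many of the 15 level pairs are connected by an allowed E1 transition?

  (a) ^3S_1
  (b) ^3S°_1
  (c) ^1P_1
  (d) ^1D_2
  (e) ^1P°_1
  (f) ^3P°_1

(a)–(b): forbidden (ΔL).
(a)–(c): forbidden (parity, ΔS).
(a)–(d): forbidden (parity, ΔS, ΔL).
(a)–(e): forbidden (ΔS).
(a)–(f): allowed.
(b)–(c): forbidden (ΔS).
(b)–(d): forbidden (ΔS, ΔL).
(b)–(e): forbidden (parity, ΔS).
(b)–(f): forbidden (parity).
(c)–(d): forbidden (parity).
(c)–(e): allowed.
(c)–(f): forbidden (ΔS).
(d)–(e): allowed.
(d)–(f): forbidden (ΔS).
(e)–(f): forbidden (parity, ΔS).
Allowed pairs: 3 of 15.

3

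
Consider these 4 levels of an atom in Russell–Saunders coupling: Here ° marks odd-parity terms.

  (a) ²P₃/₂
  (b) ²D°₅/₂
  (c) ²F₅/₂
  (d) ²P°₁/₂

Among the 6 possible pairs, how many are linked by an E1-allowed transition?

(a)–(b): allowed.
(a)–(c): forbidden (parity, ΔL).
(a)–(d): allowed.
(b)–(c): allowed.
(b)–(d): forbidden (parity, ΔJ).
(c)–(d): forbidden (ΔL, ΔJ).
Allowed pairs: 3 of 6.

3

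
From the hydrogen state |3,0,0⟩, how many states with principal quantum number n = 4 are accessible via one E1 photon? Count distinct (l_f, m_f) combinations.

3

E1 requires Δl = ±1, so l_f ∈ {-1, 1}; with 0 ≤ l_f ≤ n_f−1 = 3, the allowed l_f values are {1}.
For l_f = 1: m_f ∈ {m_i−1, m_i, m_i+1} ∩ [−1, 1] = {-1, 0, 1} → 3 states.
Total: 3.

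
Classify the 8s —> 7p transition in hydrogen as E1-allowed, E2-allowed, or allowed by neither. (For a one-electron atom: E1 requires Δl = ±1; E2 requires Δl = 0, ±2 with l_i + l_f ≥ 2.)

Δl = 1 − 0 = +1; l_i + l_f = 1.
E1 (Δl = ±1): satisfied.
E2 (Δl = 0,±2, l_i+l_f ≥ 2): not satisfied.

E1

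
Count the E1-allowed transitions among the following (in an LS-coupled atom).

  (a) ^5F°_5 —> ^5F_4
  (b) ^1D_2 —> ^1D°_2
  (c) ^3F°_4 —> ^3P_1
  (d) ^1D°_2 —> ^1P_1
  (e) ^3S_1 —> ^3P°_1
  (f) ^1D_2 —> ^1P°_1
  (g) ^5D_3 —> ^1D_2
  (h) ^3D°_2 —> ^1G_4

(a) allowed
(b) allowed
(c) forbidden (ΔL, ΔJ fail)
(d) allowed
(e) allowed
(f) allowed
(g) forbidden (parity, ΔS fail)
(h) forbidden (ΔS, ΔL, ΔJ fail)
Total allowed: 5 of 8.

5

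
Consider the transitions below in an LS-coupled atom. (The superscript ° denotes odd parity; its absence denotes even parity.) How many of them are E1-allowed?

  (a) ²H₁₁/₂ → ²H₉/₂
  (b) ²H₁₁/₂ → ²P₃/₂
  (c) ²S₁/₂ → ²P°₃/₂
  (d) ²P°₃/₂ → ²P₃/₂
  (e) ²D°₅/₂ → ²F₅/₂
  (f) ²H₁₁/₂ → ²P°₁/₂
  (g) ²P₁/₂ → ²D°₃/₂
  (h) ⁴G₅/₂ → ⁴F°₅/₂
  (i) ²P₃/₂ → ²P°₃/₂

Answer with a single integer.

(a) forbidden (parity fails)
(b) forbidden (parity, ΔL, ΔJ fail)
(c) allowed
(d) allowed
(e) allowed
(f) forbidden (ΔL, ΔJ fail)
(g) allowed
(h) allowed
(i) allowed
Total allowed: 6 of 9.

6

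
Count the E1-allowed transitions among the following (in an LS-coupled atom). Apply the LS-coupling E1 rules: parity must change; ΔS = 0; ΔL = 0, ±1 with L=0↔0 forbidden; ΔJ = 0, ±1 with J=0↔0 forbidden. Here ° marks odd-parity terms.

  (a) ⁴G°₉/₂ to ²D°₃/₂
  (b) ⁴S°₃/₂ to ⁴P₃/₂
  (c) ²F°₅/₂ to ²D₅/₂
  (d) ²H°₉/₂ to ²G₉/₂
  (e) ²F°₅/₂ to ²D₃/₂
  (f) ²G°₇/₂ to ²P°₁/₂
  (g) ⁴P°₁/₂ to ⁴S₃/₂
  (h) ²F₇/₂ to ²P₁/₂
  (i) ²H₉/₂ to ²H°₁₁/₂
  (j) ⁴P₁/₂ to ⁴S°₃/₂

7

(a) forbidden (parity, ΔS, ΔL, ΔJ fail)
(b) allowed
(c) allowed
(d) allowed
(e) allowed
(f) forbidden (parity, ΔL, ΔJ fail)
(g) allowed
(h) forbidden (parity, ΔL, ΔJ fail)
(i) allowed
(j) allowed
Total allowed: 7 of 10.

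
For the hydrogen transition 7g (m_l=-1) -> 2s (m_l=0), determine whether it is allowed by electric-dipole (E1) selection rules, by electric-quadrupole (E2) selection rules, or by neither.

neither

Δl = 0 − 4 = -4; l_i + l_f = 4.
Δm_l = +1.
E1 (Δl = ±1, |Δm_l| ≤ 1): not satisfied.
E2 (Δl = 0,±2, l_i+l_f ≥ 2, |Δm_l| ≤ 2): not satisfied.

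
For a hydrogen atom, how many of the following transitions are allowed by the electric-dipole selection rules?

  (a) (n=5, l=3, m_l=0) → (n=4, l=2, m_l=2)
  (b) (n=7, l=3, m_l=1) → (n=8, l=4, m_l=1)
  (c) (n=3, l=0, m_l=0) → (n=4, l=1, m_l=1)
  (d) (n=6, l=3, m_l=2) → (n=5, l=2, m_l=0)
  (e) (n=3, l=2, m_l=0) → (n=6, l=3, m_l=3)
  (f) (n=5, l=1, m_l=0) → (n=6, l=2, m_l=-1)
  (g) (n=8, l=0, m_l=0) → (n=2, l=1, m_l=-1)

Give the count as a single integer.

4

(a) forbidden — Δm_l = +2 (E1 requires Δm_l = 0, ±1)
(b) allowed
(c) allowed
(d) forbidden — Δm_l = -2 (E1 requires Δm_l = 0, ±1)
(e) forbidden — Δm_l = +3 (E1 requires Δm_l = 0, ±1)
(f) allowed
(g) allowed
Total allowed: 4 of 7.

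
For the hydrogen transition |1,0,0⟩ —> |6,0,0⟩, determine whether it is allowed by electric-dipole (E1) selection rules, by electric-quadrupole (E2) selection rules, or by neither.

Δl = 0 − 0 = +0; l_i + l_f = 0.
Δm_l = +0.
E1 (Δl = ±1, |Δm_l| ≤ 1): not satisfied.
E2 (Δl = 0,±2, l_i+l_f ≥ 2, |Δm_l| ≤ 2): not satisfied.

neither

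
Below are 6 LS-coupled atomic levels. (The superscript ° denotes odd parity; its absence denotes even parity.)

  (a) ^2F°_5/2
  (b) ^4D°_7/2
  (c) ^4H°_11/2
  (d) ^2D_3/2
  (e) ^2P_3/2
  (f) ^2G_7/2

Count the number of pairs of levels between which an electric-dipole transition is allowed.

(a)–(b): forbidden (parity, ΔS).
(a)–(c): forbidden (parity, ΔS, ΔL, ΔJ).
(a)–(d): allowed.
(a)–(e): forbidden (ΔL).
(a)–(f): allowed.
(b)–(c): forbidden (parity, ΔL, ΔJ).
(b)–(d): forbidden (ΔS, ΔJ).
(b)–(e): forbidden (ΔS, ΔJ).
(b)–(f): forbidden (ΔS, ΔL).
(c)–(d): forbidden (ΔS, ΔL, ΔJ).
(c)–(e): forbidden (ΔS, ΔL, ΔJ).
(c)–(f): forbidden (ΔS, ΔJ).
(d)–(e): forbidden (parity).
(d)–(f): forbidden (parity, ΔL, ΔJ).
(e)–(f): forbidden (parity, ΔL, ΔJ).
Allowed pairs: 2 of 15.

2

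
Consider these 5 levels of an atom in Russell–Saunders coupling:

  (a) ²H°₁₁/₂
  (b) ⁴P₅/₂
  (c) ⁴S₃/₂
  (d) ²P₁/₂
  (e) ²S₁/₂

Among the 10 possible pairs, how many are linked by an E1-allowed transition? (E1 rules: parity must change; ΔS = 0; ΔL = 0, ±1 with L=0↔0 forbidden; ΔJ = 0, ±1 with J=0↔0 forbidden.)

0

(a)–(b): forbidden (ΔS, ΔL, ΔJ).
(a)–(c): forbidden (ΔS, ΔL, ΔJ).
(a)–(d): forbidden (ΔL, ΔJ).
(a)–(e): forbidden (ΔL, ΔJ).
(b)–(c): forbidden (parity).
(b)–(d): forbidden (parity, ΔS, ΔJ).
(b)–(e): forbidden (parity, ΔS, ΔJ).
(c)–(d): forbidden (parity, ΔS).
(c)–(e): forbidden (parity, ΔS, ΔL).
(d)–(e): forbidden (parity).
Allowed pairs: 0 of 10.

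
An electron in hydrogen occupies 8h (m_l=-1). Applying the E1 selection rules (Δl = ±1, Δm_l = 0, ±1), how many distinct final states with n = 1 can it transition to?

E1 requires l_f ∈ {4, 6}, but neither lies in [0, 0], so no final state is reachable.
Total: 0.

0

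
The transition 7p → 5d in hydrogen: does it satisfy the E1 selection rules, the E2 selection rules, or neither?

Δl = 2 − 1 = +1; l_i + l_f = 3.
E1 (Δl = ±1): satisfied.
E2 (Δl = 0,±2, l_i+l_f ≥ 2): not satisfied.

E1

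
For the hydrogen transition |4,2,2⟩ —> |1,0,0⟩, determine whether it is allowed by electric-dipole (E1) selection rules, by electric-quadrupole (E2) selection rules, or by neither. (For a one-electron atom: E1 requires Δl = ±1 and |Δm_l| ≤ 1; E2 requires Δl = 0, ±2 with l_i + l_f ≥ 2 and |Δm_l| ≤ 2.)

E2

Δl = 0 − 2 = -2; l_i + l_f = 2.
Δm_l = -2.
E1 (Δl = ±1, |Δm_l| ≤ 1): not satisfied.
E2 (Δl = 0,±2, l_i+l_f ≥ 2, |Δm_l| ≤ 2): satisfied.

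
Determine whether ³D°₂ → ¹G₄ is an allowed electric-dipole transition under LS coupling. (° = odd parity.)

forbidden

Initial level: S=1, L=2, J=2, parity odd. Final level: S=0, L=4, J=4, parity even.
Parity must change: odd → even — ✓.
ΔS = 0: S: 1 → 0 — ✗.
ΔL = 0, ±1 (not L=0↔0): L: 2 → 4, ΔL = +2 — ✗.
ΔJ = 0, ±1 (not J=0↔0): J: 2 → 4, ΔJ = +2 — ✗.
Rule(s) violated: ΔS, ΔL, ΔJ.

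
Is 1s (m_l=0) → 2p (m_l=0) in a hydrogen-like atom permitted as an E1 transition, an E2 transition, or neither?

Δl = 1 − 0 = +1; l_i + l_f = 1.
Δm_l = +0.
E1 (Δl = ±1, |Δm_l| ≤ 1): satisfied.
E2 (Δl = 0,±2, l_i+l_f ≥ 2, |Δm_l| ≤ 2): not satisfied.

E1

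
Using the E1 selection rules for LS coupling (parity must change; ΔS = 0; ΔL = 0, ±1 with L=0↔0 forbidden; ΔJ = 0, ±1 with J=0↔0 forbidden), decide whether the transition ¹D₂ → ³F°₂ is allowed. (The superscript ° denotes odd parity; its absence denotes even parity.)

forbidden

Parity must change: even → odd — satisfied.
ΔS = 0: S: 0 → 1 — violated.
ΔL = 0, ±1 (not L=0↔0): L: 2 → 3, ΔL = +1 — satisfied.
ΔJ = 0, ±1 (not J=0↔0): J: 2 → 2, ΔJ = +0 — satisfied.
Rule(s) violated: ΔS.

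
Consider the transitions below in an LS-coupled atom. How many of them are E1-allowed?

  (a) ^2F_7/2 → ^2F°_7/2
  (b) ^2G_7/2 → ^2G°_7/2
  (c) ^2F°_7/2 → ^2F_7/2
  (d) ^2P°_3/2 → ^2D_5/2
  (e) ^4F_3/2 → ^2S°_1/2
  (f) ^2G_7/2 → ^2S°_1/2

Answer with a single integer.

(a) allowed
(b) allowed
(c) allowed
(d) allowed
(e) forbidden (ΔS, ΔL fail)
(f) forbidden (ΔL, ΔJ fail)
Total allowed: 4 of 6.

4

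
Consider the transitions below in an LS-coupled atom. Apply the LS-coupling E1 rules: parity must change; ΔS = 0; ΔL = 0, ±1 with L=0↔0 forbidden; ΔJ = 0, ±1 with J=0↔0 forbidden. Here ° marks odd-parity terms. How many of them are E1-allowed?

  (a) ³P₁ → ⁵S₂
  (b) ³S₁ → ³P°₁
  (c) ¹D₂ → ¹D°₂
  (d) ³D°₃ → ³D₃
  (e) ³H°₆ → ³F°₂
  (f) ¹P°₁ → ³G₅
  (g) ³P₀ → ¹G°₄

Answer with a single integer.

(a) forbidden (parity, ΔS fail)
(b) allowed
(c) allowed
(d) allowed
(e) forbidden (parity, ΔL, ΔJ fail)
(f) forbidden (ΔS, ΔL, ΔJ fail)
(g) forbidden (ΔS, ΔL, ΔJ fail)
Total allowed: 3 of 7.

3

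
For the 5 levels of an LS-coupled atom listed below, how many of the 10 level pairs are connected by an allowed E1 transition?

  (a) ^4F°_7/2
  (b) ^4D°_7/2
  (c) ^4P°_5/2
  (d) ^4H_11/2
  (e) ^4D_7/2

3

(a)–(b): forbidden (parity).
(a)–(c): forbidden (parity, ΔL).
(a)–(d): forbidden (ΔL, ΔJ).
(a)–(e): allowed.
(b)–(c): forbidden (parity).
(b)–(d): forbidden (ΔL, ΔJ).
(b)–(e): allowed.
(c)–(d): forbidden (ΔL, ΔJ).
(c)–(e): allowed.
(d)–(e): forbidden (parity, ΔL, ΔJ).
Allowed pairs: 3 of 10.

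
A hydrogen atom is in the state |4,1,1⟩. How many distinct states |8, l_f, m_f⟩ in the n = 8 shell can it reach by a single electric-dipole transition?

E1 requires Δl = ±1, so l_f ∈ {0, 2}; with 0 ≤ l_f ≤ n_f−1 = 7, the allowed l_f values are {0, 2}.
For l_f = 0: m_f ∈ {m_i−1, m_i, m_i+1} ∩ [−0, 0] = {0} → 1 state.
For l_f = 2: m_f ∈ {m_i−1, m_i, m_i+1} ∩ [−2, 2] = {0, 1, 2} → 3 states.
Total: 4.

4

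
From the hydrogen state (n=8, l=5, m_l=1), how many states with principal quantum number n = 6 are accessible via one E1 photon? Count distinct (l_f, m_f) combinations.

E1 requires Δl = ±1, so l_f ∈ {4, 6}; with 0 ≤ l_f ≤ n_f−1 = 5, the allowed l_f values are {4}.
For l_f = 4: m_f ∈ {m_i−1, m_i, m_i+1} ∩ [−4, 4] = {0, 1, 2} → 3 states.
Total: 3.

3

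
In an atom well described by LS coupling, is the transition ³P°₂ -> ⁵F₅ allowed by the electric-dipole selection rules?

ΔS = 0: S: 1 → 2 — ✗.
ΔL = 0, ±1 (not L=0↔0): L: 1 → 3, ΔL = +2 — ✗.
Parity must change: odd → even — ✓.
ΔJ = 0, ±1 (not J=0↔0): J: 2 → 5, ΔJ = +3 — ✗.
Rule(s) violated: ΔS, ΔL, ΔJ.

forbidden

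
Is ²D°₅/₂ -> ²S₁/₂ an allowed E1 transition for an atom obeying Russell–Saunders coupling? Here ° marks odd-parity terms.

Parity must change: odd → even — ok.
ΔS = 0: S: 1/2 → 1/2 — ok.
ΔL = 0, ±1 (not L=0↔0): L: 2 → 0, ΔL = -2 — fails.
ΔJ = 0, ±1 (not J=0↔0): J: 5/2 → 1/2, ΔJ = -2 — fails.
Rule(s) violated: ΔL, ΔJ.

forbidden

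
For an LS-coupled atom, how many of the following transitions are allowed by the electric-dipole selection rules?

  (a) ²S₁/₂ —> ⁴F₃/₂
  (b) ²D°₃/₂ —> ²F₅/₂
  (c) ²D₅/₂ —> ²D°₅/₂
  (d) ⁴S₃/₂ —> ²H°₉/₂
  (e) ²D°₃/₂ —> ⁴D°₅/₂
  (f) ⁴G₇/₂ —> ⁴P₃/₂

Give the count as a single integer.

2

(a) forbidden (parity, ΔS, ΔL fail)
(b) allowed
(c) allowed
(d) forbidden (ΔS, ΔL, ΔJ fail)
(e) forbidden (parity, ΔS fail)
(f) forbidden (parity, ΔL, ΔJ fail)
Total allowed: 2 of 6.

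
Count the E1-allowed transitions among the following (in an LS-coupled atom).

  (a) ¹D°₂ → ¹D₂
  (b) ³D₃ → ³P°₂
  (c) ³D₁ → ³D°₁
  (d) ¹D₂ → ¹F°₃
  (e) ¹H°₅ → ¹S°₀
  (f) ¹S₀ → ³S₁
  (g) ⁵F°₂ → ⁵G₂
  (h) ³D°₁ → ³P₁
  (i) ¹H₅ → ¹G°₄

(a) allowed
(b) allowed
(c) allowed
(d) allowed
(e) forbidden (parity, ΔL, ΔJ fail)
(f) forbidden (parity, ΔS, ΔL fail)
(g) allowed
(h) allowed
(i) allowed
Total allowed: 7 of 9.

7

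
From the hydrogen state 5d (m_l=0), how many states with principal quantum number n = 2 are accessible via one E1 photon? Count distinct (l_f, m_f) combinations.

3

E1 requires Δl = ±1, so l_f ∈ {1, 3}; with 0 ≤ l_f ≤ n_f−1 = 1, the allowed l_f values are {1}.
For l_f = 1: m_f ∈ {m_i−1, m_i, m_i+1} ∩ [−1, 1] = {-1, 0, 1} → 3 states.
Total: 3.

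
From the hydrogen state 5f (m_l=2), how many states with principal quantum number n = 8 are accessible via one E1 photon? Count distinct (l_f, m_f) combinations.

E1 requires Δl = ±1, so l_f ∈ {2, 4}; with 0 ≤ l_f ≤ n_f−1 = 7, the allowed l_f values are {2, 4}.
For l_f = 2: m_f ∈ {m_i−1, m_i, m_i+1} ∩ [−2, 2] = {1, 2} → 2 states.
For l_f = 4: m_f ∈ {m_i−1, m_i, m_i+1} ∩ [−4, 4] = {1, 2, 3} → 3 states.
Total: 5.

5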